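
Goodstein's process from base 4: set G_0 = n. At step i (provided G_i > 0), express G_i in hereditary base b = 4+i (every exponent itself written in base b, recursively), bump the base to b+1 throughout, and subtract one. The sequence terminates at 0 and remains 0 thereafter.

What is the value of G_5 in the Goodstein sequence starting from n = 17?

i=0: 17 = 4^2 + 1 (b=4); 4→5: 5^2 + 1 = 26; 26−1 = 25
i=1: 25 = 5^2 (b=5); 5→6: 6^2 = 36; 36−1 = 35
i=2: 35 = 5·6 + 5 (b=6); 6→7: 5·7 + 5 = 40; 40−1 = 39
i=3: 39 = 5·7 + 4 (b=7); 7→8: 5·8 + 4 = 44; 44−1 = 43
i=4: 43 = 5·8 + 3 (b=8); 8→9: 5·9 + 3 = 48; 48−1 = 47
i=5: 47 = 5·9 + 2 (b=9); 9→10: 5·10 + 2 = 52; 52−1 = 51

47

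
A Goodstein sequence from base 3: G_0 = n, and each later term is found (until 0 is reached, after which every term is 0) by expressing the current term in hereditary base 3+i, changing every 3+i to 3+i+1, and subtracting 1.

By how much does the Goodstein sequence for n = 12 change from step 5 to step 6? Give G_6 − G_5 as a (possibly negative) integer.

step 0: 12 = 3^2 + 3; sub 4 for 3: 4^2 + 4; = 20; G_1 = 20−1 = 19
step 1: 19 = 4^2 + 3; sub 5 for 4: 5^2 + 3; = 28; G_2 = 28−1 = 27
step 2: 27 = 5^2 + 2; sub 6 for 5: 6^2 + 2; = 38; G_3 = 38−1 = 37
step 3: 37 = 6^2 + 1; sub 7 for 6: 7^2 + 1; = 50; G_4 = 50−1 = 49
step 4: 49 = 7^2; sub 8 for 7: 8^2; = 64; G_5 = 64−1 = 63
step 5: 63 = 7·8 + 7; sub 9 for 8: 7·9 + 7; = 70; G_6 = 70−1 = 69

6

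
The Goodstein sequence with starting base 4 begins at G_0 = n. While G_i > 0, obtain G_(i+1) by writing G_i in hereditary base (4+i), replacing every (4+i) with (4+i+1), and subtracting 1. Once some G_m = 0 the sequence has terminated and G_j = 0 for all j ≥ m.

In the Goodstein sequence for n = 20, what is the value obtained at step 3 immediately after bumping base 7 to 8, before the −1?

20 —HB4→ 4^2 + 4 —bump→ 5^2 + 5 = 30 —(−1)→ 29
29 —HB5→ 5^2 + 4 —bump→ 6^2 + 4 = 40 —(−1)→ 39
39 —HB6→ 6^2 + 3 —bump→ 7^2 + 3 = 52 —(−1)→ 51
51 —HB7→ 7^2 + 2 —bump→ 8^2 + 2 = 66 —(−1)→ 65

66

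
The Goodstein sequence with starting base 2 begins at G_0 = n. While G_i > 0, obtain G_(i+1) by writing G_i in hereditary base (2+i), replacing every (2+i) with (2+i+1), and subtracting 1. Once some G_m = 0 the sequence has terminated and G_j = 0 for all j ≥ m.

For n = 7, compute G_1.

G_0=7  [base 2] 2^2 + 2 + 1  →[2↦3]→  3^3 + 3 + 1 = 31  −1 ⇒ G_1=30
G_1=30  [base 3] 3^3 + 3  →[3↦4]→  4^4 + 4 = 260  −1 ⇒ G_2=259

30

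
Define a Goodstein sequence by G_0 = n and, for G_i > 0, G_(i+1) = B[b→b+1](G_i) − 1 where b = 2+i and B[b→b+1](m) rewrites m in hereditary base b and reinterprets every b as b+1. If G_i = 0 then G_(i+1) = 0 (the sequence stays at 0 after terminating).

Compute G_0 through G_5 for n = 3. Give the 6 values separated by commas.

3, 3, 3, 2, 1, 0

G_0 = 3. HB_2(3) = 2 + 1. Bump = 4. G_1 = 3.
G_1 = 3. HB_3(3) = 3. Bump = 4. G_2 = 3.
G_2 = 3. HB_4(3) = 3. Bump = 3. G_3 = 2.
G_3 = 2. HB_5(2) = 2. Bump = 2. G_4 = 1.
G_4 = 1. HB_6(1) = 1. Bump = 1. G_5 = 0.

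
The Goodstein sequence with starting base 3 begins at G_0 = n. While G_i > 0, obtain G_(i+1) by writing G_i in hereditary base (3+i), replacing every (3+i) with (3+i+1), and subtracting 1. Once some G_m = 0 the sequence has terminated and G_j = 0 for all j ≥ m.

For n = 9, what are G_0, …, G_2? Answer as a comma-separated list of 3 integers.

9, 15, 17

i=0: 9 = 3^2 (b=3); 3→4: 4^2 = 16; 16−1 = 15
i=1: 15 = 3·4 + 3 (b=4); 4→5: 3·5 + 3 = 18; 18−1 = 17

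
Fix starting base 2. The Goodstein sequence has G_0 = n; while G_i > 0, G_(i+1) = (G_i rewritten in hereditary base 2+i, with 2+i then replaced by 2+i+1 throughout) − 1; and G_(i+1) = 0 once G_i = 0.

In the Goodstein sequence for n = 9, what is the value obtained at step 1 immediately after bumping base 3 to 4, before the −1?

1024

i=0: 9 = 2^(2 + 1) + 1 (b=2); 2→3: 3^(3 + 1) + 1 = 82; 82−1 = 81
i=1: 81 = 3^(3 + 1) (b=3); 3→4: 4^(4 + 1) = 1024; 1024−1 = 1023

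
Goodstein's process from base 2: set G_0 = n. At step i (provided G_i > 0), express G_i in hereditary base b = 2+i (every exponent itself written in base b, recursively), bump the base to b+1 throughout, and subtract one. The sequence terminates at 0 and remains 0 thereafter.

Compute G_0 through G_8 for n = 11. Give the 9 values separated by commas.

11, 84, 1027, 15627, 279937, 5764801, 134217727, 2749609302, 70077777775

G_0 = 11. HB_2(11) = 2^(2 + 1) + 2 + 1. Bump = 85. G_1 = 84.
G_1 = 84. HB_3(84) = 3^(3 + 1) + 3. Bump = 1028. G_2 = 1027.
G_2 = 1027. HB_4(1027) = 4^(4 + 1) + 3. Bump = 15628. G_3 = 15627.
G_3 = 15627. HB_5(15627) = 5^(5 + 1) + 2. Bump = 279938. G_4 = 279937.
G_4 = 279937. HB_6(279937) = 6^(6 + 1) + 1. Bump = 5764802. G_5 = 5764801.
G_5 = 5764801. HB_7(5764801) = 7^(7 + 1). Bump = 134217728. G_6 = 134217727.
G_6 = 134217727. HB_8(134217727) = 7·8^8 + 7·8^7 + 7·8^6 + 7·8^5 + 7·8^4 + 7·8^3 + 7·8^2 + 7·8 + 7. Bump = 2749609303. G_7 = 2749609302.
G_7 = 2749609302. HB_9(2749609302) = 7·9^9 + 7·9^7 + 7·9^6 + 7·9^5 + 7·9^4 + 7·9^3 + 7·9^2 + 7·9 + 6. Bump = 70077777776. G_8 = 70077777775.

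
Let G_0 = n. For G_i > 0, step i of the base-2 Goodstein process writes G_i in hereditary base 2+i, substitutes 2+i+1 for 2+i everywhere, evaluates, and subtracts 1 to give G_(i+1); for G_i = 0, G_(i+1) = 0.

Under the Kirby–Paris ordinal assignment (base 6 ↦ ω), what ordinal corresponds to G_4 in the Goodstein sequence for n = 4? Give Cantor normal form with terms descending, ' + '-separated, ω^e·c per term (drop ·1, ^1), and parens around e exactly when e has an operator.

ω^2·2 + ω + 5

base 2: 4 = 2^2; at 3: 3^3 = 27; next = 26
base 3: 26 = 2·3^2 + 2·3 + 2; at 4: 2·4^2 + 2·4 + 2 = 42; next = 41
base 4: 41 = 2·4^2 + 2·4 + 1; at 5: 2·5^2 + 2·5 + 1 = 61; next = 60
base 5: 60 = 2·5^2 + 2·5; at 6: 2·6^2 + 2·6 = 84; next = 83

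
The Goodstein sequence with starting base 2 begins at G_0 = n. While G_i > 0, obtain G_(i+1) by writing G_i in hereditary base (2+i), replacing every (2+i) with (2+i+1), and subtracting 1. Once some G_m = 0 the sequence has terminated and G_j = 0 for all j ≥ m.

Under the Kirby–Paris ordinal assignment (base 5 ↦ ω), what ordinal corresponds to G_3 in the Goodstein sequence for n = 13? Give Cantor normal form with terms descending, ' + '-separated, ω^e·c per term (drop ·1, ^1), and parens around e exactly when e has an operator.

ω^(ω + 1) + ω^3·3 + ω^2·3 + ω·3 + 2

G_0 = 13. HB_2(13) = 2^(2 + 1) + 2^2 + 1. Bump = 109. G_1 = 108.
G_1 = 108. HB_3(108) = 3^(3 + 1) + 3^3. Bump = 1280. G_2 = 1279.
G_2 = 1279. HB_4(1279) = 4^(4 + 1) + 3·4^3 + 3·4^2 + 3·4 + 3. Bump = 16093. G_3 = 16092.
G_3 = 16092. HB_5(16092) = 5^(5 + 1) + 3·5^3 + 3·5^2 + 3·5 + 2. Bump = 280712. G_4 = 280711.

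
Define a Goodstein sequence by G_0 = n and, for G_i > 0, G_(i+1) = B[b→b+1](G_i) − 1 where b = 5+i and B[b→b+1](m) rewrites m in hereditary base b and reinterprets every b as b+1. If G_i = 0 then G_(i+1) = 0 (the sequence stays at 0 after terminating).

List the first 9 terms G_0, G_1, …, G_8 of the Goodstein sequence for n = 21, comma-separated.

21, 24, 27, 29, 31, 33, 35, 37, 39

step 0: 21 = 4·5 + 1; sub 6 for 5: 4·6 + 1; = 25; G_1 = 25−1 = 24
step 1: 24 = 4·6; sub 7 for 6: 4·7; = 28; G_2 = 28−1 = 27
step 2: 27 = 3·7 + 6; sub 8 for 7: 3·8 + 6; = 30; G_3 = 30−1 = 29
step 3: 29 = 3·8 + 5; sub 9 for 8: 3·9 + 5; = 32; G_4 = 32−1 = 31
step 4: 31 = 3·9 + 4; sub 10 for 9: 3·10 + 4; = 34; G_5 = 34−1 = 33
step 5: 33 = 3·10 + 3; sub 11 for 10: 3·11 + 3; = 36; G_6 = 36−1 = 35
step 6: 35 = 3·11 + 2; sub 12 for 11: 3·12 + 2; = 38; G_7 = 38−1 = 37
step 7: 37 = 3·12 + 1; sub 13 for 12: 3·13 + 1; = 40; G_8 = 40−1 = 39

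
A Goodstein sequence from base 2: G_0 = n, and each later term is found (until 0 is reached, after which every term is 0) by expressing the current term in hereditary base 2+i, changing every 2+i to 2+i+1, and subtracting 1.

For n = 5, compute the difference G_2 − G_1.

i=0: 5 = 2^2 + 1 (b=2); 2→3: 3^3 + 1 = 28; 28−1 = 27
i=1: 27 = 3^3 (b=3); 3→4: 4^4 = 256; 256−1 = 255

228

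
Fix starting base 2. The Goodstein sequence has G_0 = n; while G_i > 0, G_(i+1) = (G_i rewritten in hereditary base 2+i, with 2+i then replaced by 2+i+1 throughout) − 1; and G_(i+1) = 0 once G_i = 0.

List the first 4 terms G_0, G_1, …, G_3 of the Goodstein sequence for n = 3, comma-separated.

G_0 = 3. HB_2(3) = 2 + 1. Bump = 4. G_1 = 3.
G_1 = 3. HB_3(3) = 3. Bump = 4. G_2 = 3.
G_2 = 3. HB_4(3) = 3. Bump = 3. G_3 = 2.

3, 3, 3, 2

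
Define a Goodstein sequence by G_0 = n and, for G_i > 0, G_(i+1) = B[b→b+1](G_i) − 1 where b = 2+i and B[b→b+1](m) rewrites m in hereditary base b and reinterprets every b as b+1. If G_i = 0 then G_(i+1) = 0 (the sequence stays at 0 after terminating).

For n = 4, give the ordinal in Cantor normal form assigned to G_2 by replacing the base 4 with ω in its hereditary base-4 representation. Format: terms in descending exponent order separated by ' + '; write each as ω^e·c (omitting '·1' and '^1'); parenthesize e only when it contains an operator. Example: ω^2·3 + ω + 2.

base 2: 4 = 2^2; at 3: 3^3 = 27; next = 26
base 3: 26 = 2·3^2 + 2·3 + 2; at 4: 2·4^2 + 2·4 + 2 = 42; next = 41
base 4: 41 = 2·4^2 + 2·4 + 1; at 5: 2·5^2 + 2·5 + 1 = 61; next = 60

ω^2·2 + ω·2 + 1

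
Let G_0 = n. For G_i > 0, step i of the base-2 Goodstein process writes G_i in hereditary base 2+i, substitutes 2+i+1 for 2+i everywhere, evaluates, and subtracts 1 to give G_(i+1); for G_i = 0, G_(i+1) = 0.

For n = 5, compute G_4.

775

step 0: 5 = 2^2 + 1; sub 3 for 2: 3^3 + 1; = 28; G_1 = 28−1 = 27
step 1: 27 = 3^3; sub 4 for 3: 4^4; = 256; G_2 = 256−1 = 255
step 2: 255 = 3·4^3 + 3·4^2 + 3·4 + 3; sub 5 for 4: 3·5^3 + 3·5^2 + 3·5 + 3; = 468; G_3 = 468−1 = 467
step 3: 467 = 3·5^3 + 3·5^2 + 3·5 + 2; sub 6 for 5: 3·6^3 + 3·6^2 + 3·6 + 2; = 776; G_4 = 776−1 = 775
step 4: 775 = 3·6^3 + 3·6^2 + 3·6 + 1; sub 7 for 6: 3·7^3 + 3·7^2 + 3·7 + 1; = 1198; G_5 = 1198−1 = 1197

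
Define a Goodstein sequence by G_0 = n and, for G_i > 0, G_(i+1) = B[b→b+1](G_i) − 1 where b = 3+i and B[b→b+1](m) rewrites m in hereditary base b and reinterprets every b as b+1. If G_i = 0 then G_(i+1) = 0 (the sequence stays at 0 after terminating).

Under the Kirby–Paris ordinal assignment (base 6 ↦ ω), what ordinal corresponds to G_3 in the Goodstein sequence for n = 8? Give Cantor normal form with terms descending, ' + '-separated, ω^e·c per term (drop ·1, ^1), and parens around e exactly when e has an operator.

ω + 5

G_0 = 8. HB_3(8) = 2·3 + 2. Bump = 10. G_1 = 9.
G_1 = 9. HB_4(9) = 2·4 + 1. Bump = 11. G_2 = 10.
G_2 = 10. HB_5(10) = 2·5. Bump = 12. G_3 = 11.
G_3 = 11. HB_6(11) = 6 + 5. Bump = 12. G_4 = 11.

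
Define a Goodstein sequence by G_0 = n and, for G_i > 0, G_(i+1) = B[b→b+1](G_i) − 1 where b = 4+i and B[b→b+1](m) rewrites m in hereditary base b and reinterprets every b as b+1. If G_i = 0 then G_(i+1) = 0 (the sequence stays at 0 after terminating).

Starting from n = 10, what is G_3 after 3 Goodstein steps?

G_0=10  [base 4] 2·4 + 2  →[4↦5]→  2·5 + 2 = 12  −1 ⇒ G_1=11
G_1=11  [base 5] 2·5 + 1  →[5↦6]→  2·6 + 1 = 13  −1 ⇒ G_2=12
G_2=12  [base 6] 2·6  →[6↦7]→  2·7 = 14  −1 ⇒ G_3=13
G_3=13  [base 7] 7 + 6  →[7↦8]→  8 + 6 = 14  −1 ⇒ G_4=13

13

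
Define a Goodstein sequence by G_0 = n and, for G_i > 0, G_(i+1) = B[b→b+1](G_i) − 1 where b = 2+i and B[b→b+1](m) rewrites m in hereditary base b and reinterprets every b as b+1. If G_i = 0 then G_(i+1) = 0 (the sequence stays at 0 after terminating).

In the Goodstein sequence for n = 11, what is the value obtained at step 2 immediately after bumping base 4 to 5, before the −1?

G_0 = 11. HB_2(11) = 2^(2 + 1) + 2 + 1. Bump = 85. G_1 = 84.
G_1 = 84. HB_3(84) = 3^(3 + 1) + 3. Bump = 1028. G_2 = 1027.
G_2 = 1027. HB_4(1027) = 4^(4 + 1) + 3. Bump = 15628. G_3 = 15627.

15628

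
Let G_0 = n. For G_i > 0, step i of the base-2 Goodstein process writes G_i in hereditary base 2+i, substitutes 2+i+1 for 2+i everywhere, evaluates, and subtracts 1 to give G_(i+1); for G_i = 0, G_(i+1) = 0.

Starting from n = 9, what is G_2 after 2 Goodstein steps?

1023

(0) 9|_2 = 2^(2 + 1) + 1 ↦ 3^(3 + 1) + 1|_3 = 82 ⇒ 81
(1) 81|_3 = 3^(3 + 1) ↦ 4^(4 + 1)|_4 = 1024 ⇒ 1023
(2) 1023|_4 = 3·4^4 + 3·4^3 + 3·4^2 + 3·4 + 3 ↦ 3·5^5 + 3·5^3 + 3·5^2 + 3·5 + 3|_5 = 9843 ⇒ 9842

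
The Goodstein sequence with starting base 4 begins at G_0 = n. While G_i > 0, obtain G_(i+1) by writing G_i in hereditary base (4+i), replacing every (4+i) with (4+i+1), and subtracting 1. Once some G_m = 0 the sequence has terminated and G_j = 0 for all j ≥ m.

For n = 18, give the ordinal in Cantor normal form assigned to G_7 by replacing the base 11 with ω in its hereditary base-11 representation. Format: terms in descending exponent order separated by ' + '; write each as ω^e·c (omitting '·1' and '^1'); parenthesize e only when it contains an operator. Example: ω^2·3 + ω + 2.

ω·6 + 2

G_0=18  [base 4] 4^2 + 2  →[4↦5]→  5^2 + 2 = 27  −1 ⇒ G_1=26
G_1=26  [base 5] 5^2 + 1  →[5↦6]→  6^2 + 1 = 37  −1 ⇒ G_2=36
G_2=36  [base 6] 6^2  →[6↦7]→  7^2 = 49  −1 ⇒ G_3=48
G_3=48  [base 7] 6·7 + 6  →[7↦8]→  6·8 + 6 = 54  −1 ⇒ G_4=53
G_4=53  [base 8] 6·8 + 5  →[8↦9]→  6·9 + 5 = 59  −1 ⇒ G_5=58
G_5=58  [base 9] 6·9 + 4  →[9↦10]→  6·10 + 4 = 64  −1 ⇒ G_6=63
G_6=63  [base 10] 6·10 + 3  →[10↦11]→  6·11 + 3 = 69  −1 ⇒ G_7=68
G_7=68  [base 11] 6·11 + 2  →[11↦12]→  6·12 + 2 = 74  −1 ⇒ G_8=73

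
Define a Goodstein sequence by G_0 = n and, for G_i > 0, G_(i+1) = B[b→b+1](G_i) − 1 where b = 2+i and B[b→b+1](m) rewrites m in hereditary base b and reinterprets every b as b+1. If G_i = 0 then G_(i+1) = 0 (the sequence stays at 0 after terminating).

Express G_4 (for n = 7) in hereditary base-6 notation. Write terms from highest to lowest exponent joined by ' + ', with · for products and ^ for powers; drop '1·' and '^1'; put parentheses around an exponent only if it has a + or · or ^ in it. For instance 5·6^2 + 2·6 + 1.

[0] 7 ≡ 2^2 + 2 + 1 (base 2). Lift 3: 31. −1: 30.
[1] 30 ≡ 3^3 + 3 (base 3). Lift 4: 260. −1: 259.
[2] 259 ≡ 4^4 + 3 (base 4). Lift 5: 3128. −1: 3127.
[3] 3127 ≡ 5^5 + 2 (base 5). Lift 6: 46658. −1: 46657.
[4] 46657 ≡ 6^6 + 1 (base 6). Lift 7: 823544. −1: 823543.

6^6 + 1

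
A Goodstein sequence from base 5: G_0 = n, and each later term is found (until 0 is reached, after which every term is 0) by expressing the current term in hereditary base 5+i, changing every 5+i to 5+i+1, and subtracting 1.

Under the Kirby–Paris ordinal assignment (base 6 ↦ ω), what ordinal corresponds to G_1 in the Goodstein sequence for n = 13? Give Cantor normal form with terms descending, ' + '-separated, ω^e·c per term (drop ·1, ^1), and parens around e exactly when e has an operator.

ω·2 + 2

[0] 13 ≡ 2·5 + 3 (base 5). Lift 6: 15. −1: 14.
[1] 14 ≡ 2·6 + 2 (base 6). Lift 7: 16. −1: 15.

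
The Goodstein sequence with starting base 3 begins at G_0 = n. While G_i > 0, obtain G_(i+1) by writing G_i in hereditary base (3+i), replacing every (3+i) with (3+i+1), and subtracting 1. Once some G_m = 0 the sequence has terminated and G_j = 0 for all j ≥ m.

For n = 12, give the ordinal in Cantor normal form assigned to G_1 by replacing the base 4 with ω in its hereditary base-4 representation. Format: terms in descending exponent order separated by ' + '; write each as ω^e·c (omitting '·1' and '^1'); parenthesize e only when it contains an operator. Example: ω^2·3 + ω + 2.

[0] 12 ≡ 3^2 + 3 (base 3). Lift 4: 20. −1: 19.
[1] 19 ≡ 4^2 + 3 (base 4). Lift 5: 28. −1: 27.

ω^2 + 3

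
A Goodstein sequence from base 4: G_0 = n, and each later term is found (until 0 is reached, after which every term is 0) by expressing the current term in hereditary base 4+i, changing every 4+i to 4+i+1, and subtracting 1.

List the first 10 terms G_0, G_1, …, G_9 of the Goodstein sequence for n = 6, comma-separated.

G_0 = 6. HB_4(6) = 4 + 2. Bump = 7. G_1 = 6.
G_1 = 6. HB_5(6) = 5 + 1. Bump = 7. G_2 = 6.
G_2 = 6. HB_6(6) = 6. Bump = 7. G_3 = 6.
G_3 = 6. HB_7(6) = 6. Bump = 6. G_4 = 5.
G_4 = 5. HB_8(5) = 5. Bump = 5. G_5 = 4.
G_5 = 4. HB_9(4) = 4. Bump = 4. G_6 = 3.
G_6 = 3. HB_10(3) = 3. Bump = 3. G_7 = 2.
G_7 = 2. HB_11(2) = 2. Bump = 2. G_8 = 1.
G_8 = 1. HB_12(1) = 1. Bump = 1. G_9 = 0.

6, 6, 6, 6, 5, 4, 3, 2, 1, 0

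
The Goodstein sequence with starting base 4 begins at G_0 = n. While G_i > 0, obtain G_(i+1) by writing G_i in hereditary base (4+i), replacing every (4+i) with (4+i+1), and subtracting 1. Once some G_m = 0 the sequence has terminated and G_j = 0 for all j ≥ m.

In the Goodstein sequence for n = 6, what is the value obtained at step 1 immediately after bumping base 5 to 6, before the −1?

[0] 6 ≡ 4 + 2 (base 4). Lift 5: 7. −1: 6.
[1] 6 ≡ 5 + 1 (base 5). Lift 6: 7. −1: 6.

7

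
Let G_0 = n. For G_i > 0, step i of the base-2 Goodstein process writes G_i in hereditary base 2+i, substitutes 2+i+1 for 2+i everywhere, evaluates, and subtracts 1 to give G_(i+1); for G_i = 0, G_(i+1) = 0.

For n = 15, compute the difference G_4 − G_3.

307841

(0) 15|_2 = 2^(2 + 1) + 2^2 + 2 + 1 ↦ 3^(3 + 1) + 3^3 + 3 + 1|_3 = 112 ⇒ 111
(1) 111|_3 = 3^(3 + 1) + 3^3 + 3 ↦ 4^(4 + 1) + 4^4 + 4|_4 = 1284 ⇒ 1283
(2) 1283|_4 = 4^(4 + 1) + 4^4 + 3 ↦ 5^(5 + 1) + 5^5 + 3|_5 = 18753 ⇒ 18752
(3) 18752|_5 = 5^(5 + 1) + 5^5 + 2 ↦ 6^(6 + 1) + 6^6 + 2|_6 = 326594 ⇒ 326593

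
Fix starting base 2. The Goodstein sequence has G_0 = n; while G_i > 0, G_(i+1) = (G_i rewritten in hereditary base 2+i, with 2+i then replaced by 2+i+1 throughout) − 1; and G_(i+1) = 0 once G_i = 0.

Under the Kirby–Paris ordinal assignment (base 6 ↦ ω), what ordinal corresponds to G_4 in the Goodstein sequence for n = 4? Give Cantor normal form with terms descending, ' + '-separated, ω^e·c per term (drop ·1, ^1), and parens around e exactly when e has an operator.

G_0=4  [base 2] 2^2  →[2↦3]→  3^3 = 27  −1 ⇒ G_1=26
G_1=26  [base 3] 2·3^2 + 2·3 + 2  →[3↦4]→  2·4^2 + 2·4 + 2 = 42  −1 ⇒ G_2=41
G_2=41  [base 4] 2·4^2 + 2·4 + 1  →[4↦5]→  2·5^2 + 2·5 + 1 = 61  −1 ⇒ G_3=60
G_3=60  [base 5] 2·5^2 + 2·5  →[5↦6]→  2·6^2 + 2·6 = 84  −1 ⇒ G_4=83
G_4=83  [base 6] 2·6^2 + 6 + 5  →[6↦7]→  2·7^2 + 7 + 5 = 110  −1 ⇒ G_5=109

ω^2·2 + ω + 5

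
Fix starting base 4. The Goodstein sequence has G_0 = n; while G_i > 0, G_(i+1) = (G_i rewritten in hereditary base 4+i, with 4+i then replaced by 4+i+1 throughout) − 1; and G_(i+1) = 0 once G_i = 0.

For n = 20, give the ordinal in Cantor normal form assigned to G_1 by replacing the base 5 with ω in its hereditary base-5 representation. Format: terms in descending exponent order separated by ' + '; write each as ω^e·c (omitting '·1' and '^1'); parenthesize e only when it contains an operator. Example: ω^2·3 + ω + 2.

ω^2 + 4

base 4: 20 = 4^2 + 4; at 5: 5^2 + 5 = 30; next = 29
base 5: 29 = 5^2 + 4; at 6: 6^2 + 4 = 40; next = 39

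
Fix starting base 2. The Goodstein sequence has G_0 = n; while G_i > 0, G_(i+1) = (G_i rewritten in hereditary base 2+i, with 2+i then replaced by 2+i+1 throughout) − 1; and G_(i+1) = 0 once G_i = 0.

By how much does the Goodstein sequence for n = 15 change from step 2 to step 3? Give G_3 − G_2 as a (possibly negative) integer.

G_0=15  [base 2] 2^(2 + 1) + 2^2 + 2 + 1  →[2↦3]→  3^(3 + 1) + 3^3 + 3 + 1 = 112  −1 ⇒ G_1=111
G_1=111  [base 3] 3^(3 + 1) + 3^3 + 3  →[3↦4]→  4^(4 + 1) + 4^4 + 4 = 1284  −1 ⇒ G_2=1283
G_2=1283  [base 4] 4^(4 + 1) + 4^4 + 3  →[4↦5]→  5^(5 + 1) + 5^5 + 3 = 18753  −1 ⇒ G_3=18752

17469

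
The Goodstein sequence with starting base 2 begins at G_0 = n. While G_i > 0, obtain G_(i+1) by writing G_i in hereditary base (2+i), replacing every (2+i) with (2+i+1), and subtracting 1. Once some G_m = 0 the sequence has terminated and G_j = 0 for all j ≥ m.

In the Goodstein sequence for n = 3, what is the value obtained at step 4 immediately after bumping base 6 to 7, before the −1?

G_0=3  [base 2] 2 + 1  →[2↦3]→  3 + 1 = 4  −1 ⇒ G_1=3
G_1=3  [base 3] 3  →[3↦4]→  4 = 4  −1 ⇒ G_2=3
G_2=3  [base 4] 3  →[4↦5]→  3 = 3  −1 ⇒ G_3=2
G_3=2  [base 5] 2  →[5↦6]→  2 = 2  −1 ⇒ G_4=1
G_4=1  [base 6] 1  →[6↦7]→  1 = 1  −1 ⇒ G_5=0

1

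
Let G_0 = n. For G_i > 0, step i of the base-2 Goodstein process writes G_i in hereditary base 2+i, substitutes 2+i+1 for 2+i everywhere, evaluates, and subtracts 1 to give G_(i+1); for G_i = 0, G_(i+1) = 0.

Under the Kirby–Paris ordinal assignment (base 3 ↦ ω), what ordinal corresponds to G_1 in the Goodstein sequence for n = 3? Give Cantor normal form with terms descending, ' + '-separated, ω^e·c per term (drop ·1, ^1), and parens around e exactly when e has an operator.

step 0: 3 = 2 + 1; sub 3 for 2: 3 + 1; = 4; G_1 = 4−1 = 3
step 1: 3 = 3; sub 4 for 3: 4; = 4; G_2 = 4−1 = 3

ω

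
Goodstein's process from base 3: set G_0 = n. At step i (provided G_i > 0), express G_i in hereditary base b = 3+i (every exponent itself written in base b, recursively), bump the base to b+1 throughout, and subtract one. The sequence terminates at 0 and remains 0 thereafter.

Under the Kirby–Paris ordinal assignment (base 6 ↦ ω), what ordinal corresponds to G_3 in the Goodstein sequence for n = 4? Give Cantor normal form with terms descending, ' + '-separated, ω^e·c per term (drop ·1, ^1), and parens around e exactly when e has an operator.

step 0: 4 = 3 + 1; sub 4 for 3: 4 + 1; = 5; G_1 = 5−1 = 4
step 1: 4 = 4; sub 5 for 4: 5; = 5; G_2 = 5−1 = 4
step 2: 4 = 4; sub 6 for 5: 4; = 4; G_3 = 4−1 = 3
step 3: 3 = 3; sub 7 for 6: 3; = 3; G_4 = 3−1 = 2

3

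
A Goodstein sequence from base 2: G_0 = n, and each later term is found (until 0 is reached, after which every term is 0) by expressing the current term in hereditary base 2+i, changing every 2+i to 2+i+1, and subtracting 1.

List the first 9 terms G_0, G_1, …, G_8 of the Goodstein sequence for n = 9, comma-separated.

[0] 9 ≡ 2^(2 + 1) + 1 (base 2). Lift 3: 82. −1: 81.
[1] 81 ≡ 3^(3 + 1) (base 3). Lift 4: 1024. −1: 1023.
[2] 1023 ≡ 3·4^4 + 3·4^3 + 3·4^2 + 3·4 + 3 (base 4). Lift 5: 9843. −1: 9842.
[3] 9842 ≡ 3·5^5 + 3·5^3 + 3·5^2 + 3·5 + 2 (base 5). Lift 6: 140744. −1: 140743.
[4] 140743 ≡ 3·6^6 + 3·6^3 + 3·6^2 + 3·6 + 1 (base 6). Lift 7: 2471827. −1: 2471826.
[5] 2471826 ≡ 3·7^7 + 3·7^3 + 3·7^2 + 3·7 (base 7). Lift 8: 50333400. −1: 50333399.
[6] 50333399 ≡ 3·8^8 + 3·8^3 + 3·8^2 + 2·8 + 7 (base 8). Lift 9: 1162263922. −1: 1162263921.
[7] 1162263921 ≡ 3·9^9 + 3·9^3 + 3·9^2 + 2·9 + 6 (base 9). Lift 10: 30000003326. −1: 30000003325.

9, 81, 1023, 9842, 140743, 2471826, 50333399, 1162263921, 30000003325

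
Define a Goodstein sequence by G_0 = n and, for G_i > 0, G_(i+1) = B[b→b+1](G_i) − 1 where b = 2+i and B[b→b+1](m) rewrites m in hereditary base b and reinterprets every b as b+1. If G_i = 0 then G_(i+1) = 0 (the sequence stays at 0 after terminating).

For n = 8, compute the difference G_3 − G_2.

5757

G_0 = 8. HB_2(8) = 2^(2 + 1). Bump = 81. G_1 = 80.
G_1 = 80. HB_3(80) = 2·3^3 + 2·3^2 + 2·3 + 2. Bump = 554. G_2 = 553.
G_2 = 553. HB_4(553) = 2·4^4 + 2·4^2 + 2·4 + 1. Bump = 6311. G_3 = 6310.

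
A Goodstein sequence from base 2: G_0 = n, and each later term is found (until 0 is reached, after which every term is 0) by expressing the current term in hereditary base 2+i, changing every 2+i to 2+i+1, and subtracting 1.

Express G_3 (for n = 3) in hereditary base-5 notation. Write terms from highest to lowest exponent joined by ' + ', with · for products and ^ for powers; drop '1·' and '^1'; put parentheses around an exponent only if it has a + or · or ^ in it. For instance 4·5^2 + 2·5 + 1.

(0) 3|_2 = 2 + 1 ↦ 3 + 1|_3 = 4 ⇒ 3
(1) 3|_3 = 3 ↦ 4|_4 = 4 ⇒ 3
(2) 3|_4 = 3 ↦ 3|_5 = 3 ⇒ 2
(3) 2|_5 = 2 ↦ 2|_6 = 2 ⇒ 1

2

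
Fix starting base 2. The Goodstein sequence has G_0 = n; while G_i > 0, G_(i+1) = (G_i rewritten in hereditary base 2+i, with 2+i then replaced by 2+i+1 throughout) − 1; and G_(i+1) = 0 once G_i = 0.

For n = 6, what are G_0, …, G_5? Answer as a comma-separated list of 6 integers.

6, 29, 257, 3125, 46655, 98039

G_0 = 6. HB_2(6) = 2^2 + 2. Bump = 30. G_1 = 29.
G_1 = 29. HB_3(29) = 3^3 + 2. Bump = 258. G_2 = 257.
G_2 = 257. HB_4(257) = 4^4 + 1. Bump = 3126. G_3 = 3125.
G_3 = 3125. HB_5(3125) = 5^5. Bump = 46656. G_4 = 46655.
G_4 = 46655. HB_6(46655) = 5·6^5 + 5·6^4 + 5·6^3 + 5·6^2 + 5·6 + 5. Bump = 98040. G_5 = 98039.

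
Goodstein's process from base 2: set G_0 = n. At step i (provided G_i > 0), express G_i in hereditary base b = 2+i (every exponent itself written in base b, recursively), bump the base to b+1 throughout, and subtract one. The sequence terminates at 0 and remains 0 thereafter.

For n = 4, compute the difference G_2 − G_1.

G_0 = 4. HB_2(4) = 2^2. Bump = 27. G_1 = 26.
G_1 = 26. HB_3(26) = 2·3^2 + 2·3 + 2. Bump = 42. G_2 = 41.

15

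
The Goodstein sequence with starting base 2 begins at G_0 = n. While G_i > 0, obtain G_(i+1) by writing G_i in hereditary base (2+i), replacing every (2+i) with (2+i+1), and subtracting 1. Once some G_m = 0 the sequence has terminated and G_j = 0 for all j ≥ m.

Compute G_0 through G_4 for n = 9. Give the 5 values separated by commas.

9, 81, 1023, 9842, 140743

9 —HB2→ 2^(2 + 1) + 1 —bump→ 3^(3 + 1) + 1 = 82 —(−1)→ 81
81 —HB3→ 3^(3 + 1) —bump→ 4^(4 + 1) = 1024 —(−1)→ 1023
1023 —HB4→ 3·4^4 + 3·4^3 + 3·4^2 + 3·4 + 3 —bump→ 3·5^5 + 3·5^3 + 3·5^2 + 3·5 + 3 = 9843 —(−1)→ 9842
9842 —HB5→ 3·5^5 + 3·5^3 + 3·5^2 + 3·5 + 2 —bump→ 3·6^6 + 3·6^3 + 3·6^2 + 3·6 + 2 = 140744 —(−1)→ 140743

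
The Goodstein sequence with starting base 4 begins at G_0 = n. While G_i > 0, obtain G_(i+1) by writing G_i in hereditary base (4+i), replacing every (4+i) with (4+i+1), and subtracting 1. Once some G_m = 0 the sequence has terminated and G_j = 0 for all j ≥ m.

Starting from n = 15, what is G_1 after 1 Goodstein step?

17

base 4: 15 = 3·4 + 3; at 5: 3·5 + 3 = 18; next = 17
base 5: 17 = 3·5 + 2; at 6: 3·6 + 2 = 20; next = 19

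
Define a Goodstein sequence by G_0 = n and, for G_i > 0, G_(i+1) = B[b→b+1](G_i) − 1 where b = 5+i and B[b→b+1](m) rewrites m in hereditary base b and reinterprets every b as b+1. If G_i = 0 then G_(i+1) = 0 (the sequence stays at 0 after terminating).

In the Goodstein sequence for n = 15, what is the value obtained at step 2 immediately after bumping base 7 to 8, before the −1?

20

i=0: 15 = 3·5 (b=5); 5→6: 3·6 = 18; 18−1 = 17
i=1: 17 = 2·6 + 5 (b=6); 6→7: 2·7 + 5 = 19; 19−1 = 18
i=2: 18 = 2·7 + 4 (b=7); 7→8: 2·8 + 4 = 20; 20−1 = 19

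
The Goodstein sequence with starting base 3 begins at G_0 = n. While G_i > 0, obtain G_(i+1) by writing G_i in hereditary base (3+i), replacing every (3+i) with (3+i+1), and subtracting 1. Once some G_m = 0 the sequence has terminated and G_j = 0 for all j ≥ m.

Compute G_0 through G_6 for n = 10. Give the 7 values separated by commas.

10, 16, 24, 27, 30, 33, 36

[0] 10 ≡ 3^2 + 1 (base 3). Lift 4: 17. −1: 16.
[1] 16 ≡ 4^2 (base 4). Lift 5: 25. −1: 24.
[2] 24 ≡ 4·5 + 4 (base 5). Lift 6: 28. −1: 27.
[3] 27 ≡ 4·6 + 3 (base 6). Lift 7: 31. −1: 30.
[4] 30 ≡ 4·7 + 2 (base 7). Lift 8: 34. −1: 33.
[5] 33 ≡ 4·8 + 1 (base 8). Lift 9: 37. −1: 36.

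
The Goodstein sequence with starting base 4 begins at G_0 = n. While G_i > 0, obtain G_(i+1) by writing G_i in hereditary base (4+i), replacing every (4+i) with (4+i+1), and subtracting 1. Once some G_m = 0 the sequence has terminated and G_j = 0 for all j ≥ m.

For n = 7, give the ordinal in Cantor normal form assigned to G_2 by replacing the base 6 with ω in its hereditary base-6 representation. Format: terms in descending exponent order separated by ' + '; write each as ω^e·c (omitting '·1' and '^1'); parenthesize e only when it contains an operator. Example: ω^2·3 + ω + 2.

base 4: 7 = 4 + 3; at 5: 5 + 3 = 8; next = 7
base 5: 7 = 5 + 2; at 6: 6 + 2 = 8; next = 7
base 6: 7 = 6 + 1; at 7: 7 + 1 = 8; next = 7

ω + 1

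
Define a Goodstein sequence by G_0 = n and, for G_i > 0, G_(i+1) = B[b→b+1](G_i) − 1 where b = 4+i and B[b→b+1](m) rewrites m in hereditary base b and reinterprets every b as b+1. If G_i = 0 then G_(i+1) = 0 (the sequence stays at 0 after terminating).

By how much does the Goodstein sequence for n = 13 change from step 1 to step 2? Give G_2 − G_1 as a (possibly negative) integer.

2

13 —HB4→ 3·4 + 1 —bump→ 3·5 + 1 = 16 —(−1)→ 15
15 —HB5→ 3·5 —bump→ 3·6 = 18 —(−1)→ 17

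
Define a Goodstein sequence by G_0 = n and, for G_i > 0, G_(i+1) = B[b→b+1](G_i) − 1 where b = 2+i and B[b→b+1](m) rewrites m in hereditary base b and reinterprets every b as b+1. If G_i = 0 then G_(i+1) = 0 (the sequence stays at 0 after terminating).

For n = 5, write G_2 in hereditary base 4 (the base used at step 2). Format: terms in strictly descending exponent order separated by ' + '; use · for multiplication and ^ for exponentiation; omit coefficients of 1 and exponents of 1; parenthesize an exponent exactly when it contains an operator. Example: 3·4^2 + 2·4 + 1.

i=0: 5 = 2^2 + 1 (b=2); 2→3: 3^3 + 1 = 28; 28−1 = 27
i=1: 27 = 3^3 (b=3); 3→4: 4^4 = 256; 256−1 = 255

3·4^3 + 3·4^2 + 3·4 + 3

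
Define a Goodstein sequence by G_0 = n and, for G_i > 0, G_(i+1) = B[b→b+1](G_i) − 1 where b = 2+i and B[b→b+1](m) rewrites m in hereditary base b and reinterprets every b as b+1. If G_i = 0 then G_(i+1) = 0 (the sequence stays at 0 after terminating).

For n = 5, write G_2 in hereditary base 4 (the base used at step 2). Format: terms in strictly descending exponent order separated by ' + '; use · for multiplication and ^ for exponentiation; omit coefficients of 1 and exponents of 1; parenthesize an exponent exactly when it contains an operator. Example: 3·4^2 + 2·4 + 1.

3·4^3 + 3·4^2 + 3·4 + 3

i=0: 5 = 2^2 + 1 (b=2); 2→3: 3^3 + 1 = 28; 28−1 = 27
i=1: 27 = 3^3 (b=3); 3→4: 4^4 = 256; 256−1 = 255
i=2: 255 = 3·4^3 + 3·4^2 + 3·4 + 3 (b=4); 4→5: 3·5^3 + 3·5^2 + 3·5 + 3 = 468; 468−1 = 467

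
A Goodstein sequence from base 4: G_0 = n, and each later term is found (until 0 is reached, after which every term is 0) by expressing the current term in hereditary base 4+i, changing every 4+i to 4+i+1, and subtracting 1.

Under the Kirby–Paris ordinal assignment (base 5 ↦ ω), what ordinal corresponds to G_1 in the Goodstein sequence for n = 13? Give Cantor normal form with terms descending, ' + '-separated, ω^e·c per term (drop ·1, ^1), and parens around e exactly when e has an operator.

ω·3

base 4: 13 = 3·4 + 1; at 5: 3·5 + 1 = 16; next = 15
base 5: 15 = 3·5; at 6: 3·6 = 18; next = 17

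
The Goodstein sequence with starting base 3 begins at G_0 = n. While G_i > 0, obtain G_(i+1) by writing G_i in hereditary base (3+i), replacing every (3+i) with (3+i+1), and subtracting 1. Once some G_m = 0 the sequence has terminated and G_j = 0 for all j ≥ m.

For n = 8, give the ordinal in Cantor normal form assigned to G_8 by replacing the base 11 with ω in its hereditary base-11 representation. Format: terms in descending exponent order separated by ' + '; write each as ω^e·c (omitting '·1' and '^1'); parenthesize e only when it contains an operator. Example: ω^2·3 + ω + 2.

ω

8 —HB3→ 2·3 + 2 —bump→ 2·4 + 2 = 10 —(−1)→ 9
9 —HB4→ 2·4 + 1 —bump→ 2·5 + 1 = 11 —(−1)→ 10
10 —HB5→ 2·5 —bump→ 2·6 = 12 —(−1)→ 11
11 —HB6→ 6 + 5 —bump→ 7 + 5 = 12 —(−1)→ 11
11 —HB7→ 7 + 4 —bump→ 8 + 4 = 12 —(−1)→ 11
11 —HB8→ 8 + 3 —bump→ 9 + 3 = 12 —(−1)→ 11
11 —HB9→ 9 + 2 —bump→ 10 + 2 = 12 —(−1)→ 11
11 —HB10→ 10 + 1 —bump→ 11 + 1 = 12 —(−1)→ 11
11 —HB11→ 11 —bump→ 12 = 12 —(−1)→ 11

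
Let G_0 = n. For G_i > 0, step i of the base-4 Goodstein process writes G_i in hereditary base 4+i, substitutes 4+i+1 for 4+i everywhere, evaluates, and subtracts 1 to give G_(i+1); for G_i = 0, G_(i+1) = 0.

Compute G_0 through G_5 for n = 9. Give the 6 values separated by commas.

(0) 9|_4 = 2·4 + 1 ↦ 2·5 + 1|_5 = 11 ⇒ 10
(1) 10|_5 = 2·5 ↦ 2·6|_6 = 12 ⇒ 11
(2) 11|_6 = 6 + 5 ↦ 7 + 5|_7 = 12 ⇒ 11
(3) 11|_7 = 7 + 4 ↦ 8 + 4|_8 = 12 ⇒ 11
(4) 11|_8 = 8 + 3 ↦ 9 + 3|_9 = 12 ⇒ 11

9, 10, 11, 11, 11, 11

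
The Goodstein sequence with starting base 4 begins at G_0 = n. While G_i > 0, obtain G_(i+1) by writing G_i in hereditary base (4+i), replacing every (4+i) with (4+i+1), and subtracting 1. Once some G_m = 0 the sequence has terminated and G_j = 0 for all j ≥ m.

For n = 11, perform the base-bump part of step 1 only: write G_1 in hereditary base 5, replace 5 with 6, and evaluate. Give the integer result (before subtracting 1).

base 4: 11 = 2·4 + 3; at 5: 2·5 + 3 = 13; next = 12
base 5: 12 = 2·5 + 2; at 6: 2·6 + 2 = 14; next = 13

14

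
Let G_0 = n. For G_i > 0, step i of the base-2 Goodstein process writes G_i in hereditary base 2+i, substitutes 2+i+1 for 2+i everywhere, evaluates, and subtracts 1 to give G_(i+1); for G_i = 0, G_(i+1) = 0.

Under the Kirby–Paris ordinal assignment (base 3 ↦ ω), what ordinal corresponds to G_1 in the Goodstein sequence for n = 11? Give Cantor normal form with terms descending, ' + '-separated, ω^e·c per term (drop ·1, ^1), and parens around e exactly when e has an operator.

ω^(ω + 1) + ω

step 0: 11 = 2^(2 + 1) + 2 + 1; sub 3 for 2: 3^(3 + 1) + 3 + 1; = 85; G_1 = 85−1 = 84
step 1: 84 = 3^(3 + 1) + 3; sub 4 for 3: 4^(4 + 1) + 4; = 1028; G_2 = 1028−1 = 1027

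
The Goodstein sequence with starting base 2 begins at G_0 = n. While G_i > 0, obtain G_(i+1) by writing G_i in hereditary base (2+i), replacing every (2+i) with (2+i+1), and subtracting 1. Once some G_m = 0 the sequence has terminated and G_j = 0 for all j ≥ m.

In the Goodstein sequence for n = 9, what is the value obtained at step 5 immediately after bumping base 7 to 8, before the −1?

G_0=9  [base 2] 2^(2 + 1) + 1  →[2↦3]→  3^(3 + 1) + 1 = 82  −1 ⇒ G_1=81
G_1=81  [base 3] 3^(3 + 1)  →[3↦4]→  4^(4 + 1) = 1024  −1 ⇒ G_2=1023
G_2=1023  [base 4] 3·4^4 + 3·4^3 + 3·4^2 + 3·4 + 3  →[4↦5]→  3·5^5 + 3·5^3 + 3·5^2 + 3·5 + 3 = 9843  −1 ⇒ G_3=9842
G_3=9842  [base 5] 3·5^5 + 3·5^3 + 3·5^2 + 3·5 + 2  →[5↦6]→  3·6^6 + 3·6^3 + 3·6^2 + 3·6 + 2 = 140744  −1 ⇒ G_4=140743
G_4=140743  [base 6] 3·6^6 + 3·6^3 + 3·6^2 + 3·6 + 1  →[6↦7]→  3·7^7 + 3·7^3 + 3·7^2 + 3·7 + 1 = 2471827  −1 ⇒ G_5=2471826
G_5=2471826  [base 7] 3·7^7 + 3·7^3 + 3·7^2 + 3·7  →[7↦8]→  3·8^8 + 3·8^3 + 3·8^2 + 3·8 = 50333400  −1 ⇒ G_6=50333399

50333400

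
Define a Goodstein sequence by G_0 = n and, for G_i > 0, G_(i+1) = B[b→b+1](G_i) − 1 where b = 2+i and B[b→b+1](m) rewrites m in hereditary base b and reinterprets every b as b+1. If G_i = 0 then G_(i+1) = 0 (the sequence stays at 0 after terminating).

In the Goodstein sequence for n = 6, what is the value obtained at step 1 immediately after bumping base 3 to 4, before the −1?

[0] 6 ≡ 2^2 + 2 (base 2). Lift 3: 30. −1: 29.
[1] 29 ≡ 3^3 + 2 (base 3). Lift 4: 258. −1: 257.

258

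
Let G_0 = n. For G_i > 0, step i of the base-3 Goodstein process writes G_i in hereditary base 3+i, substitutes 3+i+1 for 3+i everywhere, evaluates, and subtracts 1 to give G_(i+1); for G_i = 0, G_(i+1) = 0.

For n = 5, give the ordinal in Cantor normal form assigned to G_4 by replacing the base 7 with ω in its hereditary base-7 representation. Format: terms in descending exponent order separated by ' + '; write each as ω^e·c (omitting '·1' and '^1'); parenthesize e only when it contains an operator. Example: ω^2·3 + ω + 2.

4

[0] 5 ≡ 3 + 2 (base 3). Lift 4: 6. −1: 5.
[1] 5 ≡ 4 + 1 (base 4). Lift 5: 6. −1: 5.
[2] 5 ≡ 5 (base 5). Lift 6: 6. −1: 5.
[3] 5 ≡ 5 (base 6). Lift 7: 5. −1: 4.
[4] 4 ≡ 4 (base 7). Lift 8: 4. −1: 3.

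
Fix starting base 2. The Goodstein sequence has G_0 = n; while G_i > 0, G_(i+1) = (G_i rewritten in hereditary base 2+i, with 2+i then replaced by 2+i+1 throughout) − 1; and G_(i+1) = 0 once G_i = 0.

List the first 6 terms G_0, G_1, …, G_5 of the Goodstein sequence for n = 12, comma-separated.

12, 107, 1065, 15685, 280019, 5764910

base 2: 12 = 2^(2 + 1) + 2^2; at 3: 3^(3 + 1) + 3^3 = 108; next = 107
base 3: 107 = 3^(3 + 1) + 2·3^2 + 2·3 + 2; at 4: 4^(4 + 1) + 2·4^2 + 2·4 + 2 = 1066; next = 1065
base 4: 1065 = 4^(4 + 1) + 2·4^2 + 2·4 + 1; at 5: 5^(5 + 1) + 2·5^2 + 2·5 + 1 = 15686; next = 15685
base 5: 15685 = 5^(5 + 1) + 2·5^2 + 2·5; at 6: 6^(6 + 1) + 2·6^2 + 2·6 = 280020; next = 280019
base 6: 280019 = 6^(6 + 1) + 2·6^2 + 6 + 5; at 7: 7^(7 + 1) + 2·7^2 + 7 + 5 = 5764911; next = 5764910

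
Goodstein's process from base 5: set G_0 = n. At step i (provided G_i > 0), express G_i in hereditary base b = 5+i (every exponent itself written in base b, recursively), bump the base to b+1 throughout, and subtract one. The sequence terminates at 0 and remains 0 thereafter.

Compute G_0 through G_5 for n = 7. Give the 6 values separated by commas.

7, 7, 7, 7, 6, 5

G_0=7  [base 5] 5 + 2  →[5↦6]→  6 + 2 = 8  −1 ⇒ G_1=7
G_1=7  [base 6] 6 + 1  →[6↦7]→  7 + 1 = 8  −1 ⇒ G_2=7
G_2=7  [base 7] 7  →[7↦8]→  8 = 8  −1 ⇒ G_3=7
G_3=7  [base 8] 7  →[8↦9]→  7 = 7  −1 ⇒ G_4=6
G_4=6  [base 9] 6  →[9↦10]→  6 = 6  −1 ⇒ G_5=5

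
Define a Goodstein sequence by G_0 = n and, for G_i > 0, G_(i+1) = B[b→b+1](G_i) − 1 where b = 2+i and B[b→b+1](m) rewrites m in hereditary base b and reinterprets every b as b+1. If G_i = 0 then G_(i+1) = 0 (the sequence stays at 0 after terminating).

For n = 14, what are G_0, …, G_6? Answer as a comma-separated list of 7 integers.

14, 110, 1281, 18750, 326591, 5862840, 134404971

14 —HB2→ 2^(2 + 1) + 2^2 + 2 —bump→ 3^(3 + 1) + 3^3 + 3 = 111 —(−1)→ 110
110 —HB3→ 3^(3 + 1) + 3^3 + 2 —bump→ 4^(4 + 1) + 4^4 + 2 = 1282 —(−1)→ 1281
1281 —HB4→ 4^(4 + 1) + 4^4 + 1 —bump→ 5^(5 + 1) + 5^5 + 1 = 18751 —(−1)→ 18750
18750 —HB5→ 5^(5 + 1) + 5^5 —bump→ 6^(6 + 1) + 6^6 = 326592 —(−1)→ 326591
326591 —HB6→ 6^(6 + 1) + 5·6^5 + 5·6^4 + 5·6^3 + 5·6^2 + 5·6 + 5 —bump→ 7^(7 + 1) + 5·7^5 + 5·7^4 + 5·7^3 + 5·7^2 + 5·7 + 5 = 5862841 —(−1)→ 5862840
5862840 —HB7→ 7^(7 + 1) + 5·7^5 + 5·7^4 + 5·7^3 + 5·7^2 + 5·7 + 4 —bump→ 8^(8 + 1) + 5·8^5 + 5·8^4 + 5·8^3 + 5·8^2 + 5·8 + 4 = 134404972 —(−1)→ 134404971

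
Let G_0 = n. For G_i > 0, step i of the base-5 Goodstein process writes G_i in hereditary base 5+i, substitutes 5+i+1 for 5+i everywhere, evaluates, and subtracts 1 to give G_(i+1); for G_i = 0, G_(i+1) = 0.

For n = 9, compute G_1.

9

base 5: 9 = 5 + 4; at 6: 6 + 4 = 10; next = 9
base 6: 9 = 6 + 3; at 7: 7 + 3 = 10; next = 9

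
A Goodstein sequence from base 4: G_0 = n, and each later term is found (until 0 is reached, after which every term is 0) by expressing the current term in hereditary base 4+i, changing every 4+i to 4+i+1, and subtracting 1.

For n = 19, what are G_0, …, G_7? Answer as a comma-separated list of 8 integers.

19, 27, 37, 49, 63, 69, 75, 81

i=0: 19 = 4^2 + 3 (b=4); 4→5: 5^2 + 3 = 28; 28−1 = 27
i=1: 27 = 5^2 + 2 (b=5); 5→6: 6^2 + 2 = 38; 38−1 = 37
i=2: 37 = 6^2 + 1 (b=6); 6→7: 7^2 + 1 = 50; 50−1 = 49
i=3: 49 = 7^2 (b=7); 7→8: 8^2 = 64; 64−1 = 63
i=4: 63 = 7·8 + 7 (b=8); 8→9: 7·9 + 7 = 70; 70−1 = 69
i=5: 69 = 7·9 + 6 (b=9); 9→10: 7·10 + 6 = 76; 76−1 = 75
i=6: 75 = 7·10 + 5 (b=10); 10→11: 7·11 + 5 = 82; 82−1 = 81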